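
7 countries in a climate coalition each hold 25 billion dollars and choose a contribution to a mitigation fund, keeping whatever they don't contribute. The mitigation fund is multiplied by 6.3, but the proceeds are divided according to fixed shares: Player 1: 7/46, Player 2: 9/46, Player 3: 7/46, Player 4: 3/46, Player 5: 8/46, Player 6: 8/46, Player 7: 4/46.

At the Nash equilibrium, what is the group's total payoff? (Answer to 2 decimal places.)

572.50 billion dollars

A player with share s gets back 6.3·s per unit contributed, so full contribution is dominant for anyone with s > 1/6.3 = 0.1587 and zero contribution is dominant for anyone below.
The shares above 0.1587 belong to Player 2, Player 5 and Player 6, contributing 25 each; the remaining 4 contribute 0. Total contributed: 75.
The mitigation fund pays out 6.3 × 75 = 472.50 in total (split across the unequal shares, but the aggregate is all that matters for the group sum).
The 4 free-riders keep 25 each, adding 100. Group total = 100 + 472.50 = 572.50.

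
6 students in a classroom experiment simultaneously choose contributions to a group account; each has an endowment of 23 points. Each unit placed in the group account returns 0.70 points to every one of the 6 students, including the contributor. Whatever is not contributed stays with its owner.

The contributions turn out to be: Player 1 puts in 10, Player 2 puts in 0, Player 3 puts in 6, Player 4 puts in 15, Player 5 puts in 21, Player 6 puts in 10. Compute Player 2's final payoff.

66.40 points

Total contributed: 10 + 0 + 6 + 15 + 21 + 10 = 62.
Each receives 0.70 × 62 = 43.40 from the group account.
Player 2 keeps 23 − 0 = 23, so Player 2's payoff is 23 + 43.40 = 66.40.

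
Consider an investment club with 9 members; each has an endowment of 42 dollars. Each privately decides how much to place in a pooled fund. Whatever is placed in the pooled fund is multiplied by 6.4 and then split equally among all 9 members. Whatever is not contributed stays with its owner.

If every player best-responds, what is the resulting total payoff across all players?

378.00 dollars

Each contributed unit returns 6.4/9 = 0.7111 to its contributor — below 1 — so contributing 0 is dominant for every player. At the Nash equilibrium everyone keeps their 42, and the group total is 9 × 42 = 378.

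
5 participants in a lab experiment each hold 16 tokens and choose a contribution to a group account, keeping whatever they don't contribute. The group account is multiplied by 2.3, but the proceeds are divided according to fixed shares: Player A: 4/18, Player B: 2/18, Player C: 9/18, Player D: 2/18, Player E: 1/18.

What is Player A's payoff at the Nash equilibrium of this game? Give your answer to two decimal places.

For player j, contributing a unit is worthwhile iff 2.3 × (j's share) ≥ 1, i.e. iff j's share is at least 0.4348.
Only Player C (9/18) clears that bar, contributing 16; the remaining 4 contribute 0. Total contributed: 16.
Player A keeps 16 and receives 2.3 × 16 × 4/18 = 8.18 from the group account, for a payoff of 24.18.

24.18 tokens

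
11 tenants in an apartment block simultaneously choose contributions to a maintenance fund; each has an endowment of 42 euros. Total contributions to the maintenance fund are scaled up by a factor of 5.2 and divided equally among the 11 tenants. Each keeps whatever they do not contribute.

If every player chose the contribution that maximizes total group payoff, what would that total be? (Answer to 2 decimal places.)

Each contributed unit returns 5.200 to the group as a whole (0.4727 to each of 11 players), which exceeds 1, so the social optimum is full contribution: group total = 5.200 × 462 = 2402.40.

2402.40 euros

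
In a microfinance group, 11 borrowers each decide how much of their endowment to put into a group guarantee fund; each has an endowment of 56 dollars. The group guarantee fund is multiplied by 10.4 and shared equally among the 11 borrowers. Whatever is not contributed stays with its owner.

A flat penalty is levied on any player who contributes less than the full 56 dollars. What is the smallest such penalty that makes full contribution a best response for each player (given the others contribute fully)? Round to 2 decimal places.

Given the others contribute fully, the best deviation is to contribute 0 (any partial contribution still incurs the fine and gives up units whose private return 0.9455 is below 1).
Deviating from 56 to 0 saves 56 dollars but forfeits the deviator's share of the drop in the group guarantee fund: 10.4/11 × 56 = 52.95.
So the deviation gain is 56 − 52.95 = 3.05, and the fine must be at least 3.05 dollars to wipe it out.

3.05 dollars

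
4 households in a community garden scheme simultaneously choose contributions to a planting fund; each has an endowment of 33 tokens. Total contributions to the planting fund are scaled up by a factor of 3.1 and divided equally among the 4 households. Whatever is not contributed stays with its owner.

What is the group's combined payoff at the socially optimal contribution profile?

409.20 tokens

Each contributed unit returns 3.100 to the group as a whole (0.7750 to each of 4 players), which exceeds 1, so the social optimum is full contribution: group total = 3.100 × 132 = 409.20.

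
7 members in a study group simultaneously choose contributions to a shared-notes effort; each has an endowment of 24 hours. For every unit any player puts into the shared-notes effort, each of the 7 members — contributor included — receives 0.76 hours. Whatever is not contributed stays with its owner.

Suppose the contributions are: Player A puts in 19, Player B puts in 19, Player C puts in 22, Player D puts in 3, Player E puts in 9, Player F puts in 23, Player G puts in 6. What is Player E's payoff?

91.76 hours

Total contributed: 19 + 19 + 22 + 3 + 9 + 23 + 6 = 101.
Each receives 0.76 × 101 = 76.76 from the shared-notes effort.
Player E keeps 24 − 9 = 15, so Player E's payoff is 15 + 76.76 = 91.76.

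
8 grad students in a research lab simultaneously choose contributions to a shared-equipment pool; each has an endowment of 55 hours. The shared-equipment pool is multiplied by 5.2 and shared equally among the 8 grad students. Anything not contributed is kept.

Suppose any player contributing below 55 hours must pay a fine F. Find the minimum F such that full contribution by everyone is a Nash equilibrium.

19.25 hours

Given the others contribute fully, the best deviation is to contribute 0 (any partial contribution still incurs the fine and gives up units whose private return 0.6500 is below 1).
Deviating from 55 to 0 saves 55 hours but forfeits the deviator's share of the drop in the shared-equipment pool: 5.2/8 × 55 = 35.75.
So the deviation gain is 55 − 35.75 = 19.25, and the fine must be at least 19.25 hours to wipe it out.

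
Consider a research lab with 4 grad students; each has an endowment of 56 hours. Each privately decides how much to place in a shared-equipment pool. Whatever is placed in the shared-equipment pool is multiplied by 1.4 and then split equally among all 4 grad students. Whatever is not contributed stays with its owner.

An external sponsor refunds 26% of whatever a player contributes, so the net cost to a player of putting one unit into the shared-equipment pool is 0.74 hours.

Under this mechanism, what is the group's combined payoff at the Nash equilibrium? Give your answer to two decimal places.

224.00 hours

Even with the mechanism, each unit contributed returns only (1.4/4) / 0.74 = 0.4730 per unit of net cost, so contributing nothing is still dominant.
At the Nash equilibrium no one contributes; group total payoff = 4 × 56 = 224.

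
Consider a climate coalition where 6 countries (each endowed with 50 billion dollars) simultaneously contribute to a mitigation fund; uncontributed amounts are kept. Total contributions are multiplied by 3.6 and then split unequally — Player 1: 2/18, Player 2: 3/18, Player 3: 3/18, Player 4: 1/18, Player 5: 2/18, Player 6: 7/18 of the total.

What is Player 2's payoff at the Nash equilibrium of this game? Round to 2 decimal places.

For player j, contributing a unit is worthwhile iff 3.6 × (j's share) ≥ 1, i.e. iff j's share is at least 0.2778.
Only Player 6 (7/18) clears that bar, contributing 50; the remaining 5 contribute 0. Total contributed: 50.
Player 2 keeps 50 and receives 3.6 × 50 × 3/18 = 30.00 from the mitigation fund, for a payoff of 80.00.

80.00 billion dollars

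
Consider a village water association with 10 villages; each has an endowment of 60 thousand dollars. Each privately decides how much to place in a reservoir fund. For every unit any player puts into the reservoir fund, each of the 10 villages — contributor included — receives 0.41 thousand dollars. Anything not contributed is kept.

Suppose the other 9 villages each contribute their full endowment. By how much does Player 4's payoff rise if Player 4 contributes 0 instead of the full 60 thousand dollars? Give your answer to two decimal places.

35.40 thousand dollars

Switching from a contribution of 60 to 0 lets Player 4 keep an extra 60 thousand dollars, but lowers the reservoir fund by 60, which costs Player 4 their own share of that drop: 0.41 × 60 = 24.60.
Net gain = 60 − 24.60 = 35.40. The private return per contributed unit (0.41) is below 1, so free-riding is indeed the best response regardless of what the others do.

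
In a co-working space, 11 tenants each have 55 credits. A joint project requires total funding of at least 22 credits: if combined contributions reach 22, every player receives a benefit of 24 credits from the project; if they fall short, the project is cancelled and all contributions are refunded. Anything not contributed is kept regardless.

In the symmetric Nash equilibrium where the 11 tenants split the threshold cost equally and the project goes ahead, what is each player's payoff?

77 credits

Equal share of the threshold: 22/11 = 2.
At this profile no one gains by cutting their contribution: any cut drops the total below 22, the project is cancelled, contributions are refunded, and the deviator ends with 55, which is less than 55 − 2 + 24 = 77. Contributing more than 2 just wastes the excess. So contributing exactly 2 is a best response.
Each player's payoff: 55 − 2 + 24 = 77.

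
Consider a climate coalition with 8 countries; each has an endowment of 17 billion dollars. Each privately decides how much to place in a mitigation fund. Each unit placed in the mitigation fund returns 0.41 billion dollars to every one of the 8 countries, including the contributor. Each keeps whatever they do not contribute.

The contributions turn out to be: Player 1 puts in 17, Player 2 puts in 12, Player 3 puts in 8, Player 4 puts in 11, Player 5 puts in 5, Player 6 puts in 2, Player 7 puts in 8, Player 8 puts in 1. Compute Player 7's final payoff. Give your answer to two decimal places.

35.24 billion dollars

Total contributed: 17 + 12 + 8 + 11 + 5 + 2 + 8 + 1 = 64.
Each receives 0.41 × 64 = 26.24 from the mitigation fund.
Player 7 keeps 17 − 8 = 9, so Player 7's payoff is 9 + 26.24 = 35.24.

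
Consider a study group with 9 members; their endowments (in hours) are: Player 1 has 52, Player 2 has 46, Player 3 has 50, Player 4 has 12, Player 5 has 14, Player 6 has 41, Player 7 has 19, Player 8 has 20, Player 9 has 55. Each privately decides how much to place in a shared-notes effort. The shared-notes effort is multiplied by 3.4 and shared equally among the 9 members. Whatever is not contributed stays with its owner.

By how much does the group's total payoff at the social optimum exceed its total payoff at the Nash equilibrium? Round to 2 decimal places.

741.60 hours

The private return per contributed unit is 3.4/9 = 0.3778 < 1 for every player regardless of endowment, so the Nash equilibrium is zero contribution and the group total is Σ E_j = 52 + 46 + 50 + 12 + 14 + 41 + 19 + 20 + 55 = 309.
Each contributed unit returns 3.400 to the group, so the social optimum is full contribution by everyone: group total = 3.400 × 309 = 1050.60.
Efficiency loss = (3.400 − 1) × 309 = 741.60.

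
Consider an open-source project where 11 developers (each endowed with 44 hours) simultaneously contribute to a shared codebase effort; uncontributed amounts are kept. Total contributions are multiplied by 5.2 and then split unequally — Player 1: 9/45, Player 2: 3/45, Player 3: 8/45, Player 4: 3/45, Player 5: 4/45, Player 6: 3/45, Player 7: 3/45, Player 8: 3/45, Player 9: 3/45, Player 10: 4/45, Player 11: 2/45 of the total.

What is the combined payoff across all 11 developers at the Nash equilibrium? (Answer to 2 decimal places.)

668.80 hours

A player with share s gets back 5.2·s per unit contributed, so full contribution is dominant for anyone with s > 1/5.2 = 0.1923 and zero contribution is dominant for anyone below.
The only share above 0.1923 is Player 1's 9/45, contributing 44; the remaining 10 contribute 0. Total contributed: 44.
The shared codebase effort pays out 5.2 × 44 = 228.80 in total (split across the unequal shares, but the aggregate is all that matters for the group sum).
The 10 free-riders keep 44 each, adding 440. Group total = 440 + 228.80 = 668.80.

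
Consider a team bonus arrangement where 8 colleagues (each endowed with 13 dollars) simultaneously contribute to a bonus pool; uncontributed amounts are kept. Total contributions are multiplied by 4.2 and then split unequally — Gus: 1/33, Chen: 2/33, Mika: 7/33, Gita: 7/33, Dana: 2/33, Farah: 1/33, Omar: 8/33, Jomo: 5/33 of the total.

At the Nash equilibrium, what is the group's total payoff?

145.60 dollars

Player j's private return per contributed unit is 4.2 × (j's share). Contributing is weakly dominant for j when that share is at least 1/4.2 = 0.2381, and contributing 0 is dominant otherwise.
Only Omar (8/33) clears that bar, contributing 13; the remaining 7 contribute 0. Total contributed: 13.
The bonus pool pays out 4.2 × 13 = 54.60 in total (split across the unequal shares, but the aggregate is all that matters for the group sum).
The 7 free-riders keep 13 each, adding 91. Group total = 91 + 54.60 = 145.60.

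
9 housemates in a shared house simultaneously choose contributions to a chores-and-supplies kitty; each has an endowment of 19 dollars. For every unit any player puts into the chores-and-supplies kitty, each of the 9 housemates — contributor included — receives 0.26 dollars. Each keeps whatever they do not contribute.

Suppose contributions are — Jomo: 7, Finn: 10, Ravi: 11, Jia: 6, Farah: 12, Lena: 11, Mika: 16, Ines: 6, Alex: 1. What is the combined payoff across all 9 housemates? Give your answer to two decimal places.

Total contributed: 7 + 10 + 11 + 6 + 12 + 11 + 16 + 6 + 1 = 80; total kept: 9 × 19 − 80 = 91.
The chores-and-supplies kitty pays out 0.26 × 9 × 80 = 187.20 in aggregate.
Group total = 91 + 187.20 = 278.20.

278.20 dollars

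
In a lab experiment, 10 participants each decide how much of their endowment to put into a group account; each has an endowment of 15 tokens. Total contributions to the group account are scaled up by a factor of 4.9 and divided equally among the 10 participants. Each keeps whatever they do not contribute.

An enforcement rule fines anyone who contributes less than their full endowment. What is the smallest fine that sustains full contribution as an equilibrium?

Given the others contribute fully, the best deviation is to contribute 0 (any partial contribution still incurs the fine and gives up units whose private return 0.4900 is below 1).
Deviating from 15 to 0 saves 15 tokens but forfeits the deviator's share of the drop in the group account: 4.9/10 × 15 = 7.35.
So the deviation gain is 15 − 7.35 = 7.65, and the fine must be at least 7.65 tokens to wipe it out.

7.65 tokens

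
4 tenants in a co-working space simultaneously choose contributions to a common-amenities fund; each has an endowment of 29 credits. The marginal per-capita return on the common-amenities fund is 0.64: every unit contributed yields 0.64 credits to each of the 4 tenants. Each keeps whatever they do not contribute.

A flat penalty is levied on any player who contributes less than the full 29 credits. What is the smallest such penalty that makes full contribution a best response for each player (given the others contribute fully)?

10.44 credits

Given the others contribute fully, the best deviation is to contribute 0 (any partial contribution still incurs the fine and gives up units whose private return 0.64 is below 1).
Deviating from 29 to 0 saves 29 credits but forfeits the deviator's share of the drop in the common-amenities fund: 0.64 × 29 = 18.56.
So the deviation gain is 29 − 18.56 = 10.44, and the fine must be at least 10.44 credits to wipe it out.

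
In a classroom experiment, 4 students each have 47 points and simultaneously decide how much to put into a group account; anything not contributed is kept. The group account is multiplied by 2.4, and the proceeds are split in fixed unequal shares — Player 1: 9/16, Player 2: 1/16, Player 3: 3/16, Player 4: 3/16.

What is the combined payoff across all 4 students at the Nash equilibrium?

A player with share s gets back 2.4·s per unit contributed, so full contribution is dominant for anyone with s > 1/2.4 = 0.4167 and zero contribution is dominant for anyone below.
Only Player 1 (9/16) clears that bar, contributing 47; the remaining 3 contribute 0. Total contributed: 47.
The group account pays out 2.4 × 47 = 112.80 in total (split across the unequal shares, but the aggregate is all that matters for the group sum).
The 3 free-riders keep 47 each, adding 141. Group total = 141 + 112.80 = 253.80.

253.80 points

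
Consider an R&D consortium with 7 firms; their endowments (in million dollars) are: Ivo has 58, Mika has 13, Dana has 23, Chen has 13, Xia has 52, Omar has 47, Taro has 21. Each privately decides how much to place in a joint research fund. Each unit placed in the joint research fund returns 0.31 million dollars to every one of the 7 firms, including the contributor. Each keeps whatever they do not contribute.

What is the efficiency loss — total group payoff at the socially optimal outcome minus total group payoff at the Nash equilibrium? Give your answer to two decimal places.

265.59 million dollars

The private return per contributed unit is 0.31 < 1 for everyone, so the Nash equilibrium is zero contribution and the group total is Σ E_j = 58 + 13 + 23 + 13 + 52 + 47 + 21 = 227.
Each contributed unit returns 2.170 to the group, so the social optimum is full contribution by everyone: group total = 2.170 × 227 = 492.59.
Efficiency loss = (2.170 − 1) × 227 = 265.59.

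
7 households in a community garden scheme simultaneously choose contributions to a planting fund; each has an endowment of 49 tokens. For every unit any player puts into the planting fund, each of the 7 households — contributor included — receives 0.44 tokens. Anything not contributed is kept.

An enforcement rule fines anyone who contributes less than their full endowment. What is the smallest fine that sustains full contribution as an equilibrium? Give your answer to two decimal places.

Given the others contribute fully, the best deviation is to contribute 0 (any partial contribution still incurs the fine and gives up units whose private return 0.44 is below 1).
Deviating from 49 to 0 saves 49 tokens but forfeits the deviator's share of the drop in the planting fund: 0.44 × 49 = 21.56.
So the deviation gain is 49 − 21.56 = 27.44, and the fine must be at least 27.44 tokens to wipe it out.

27.44 tokens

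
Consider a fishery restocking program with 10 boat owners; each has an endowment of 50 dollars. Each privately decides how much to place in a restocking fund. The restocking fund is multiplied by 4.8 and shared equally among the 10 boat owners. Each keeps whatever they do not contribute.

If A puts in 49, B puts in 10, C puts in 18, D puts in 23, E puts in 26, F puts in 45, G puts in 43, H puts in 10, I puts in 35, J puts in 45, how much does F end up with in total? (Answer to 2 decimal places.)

Total contributed: 49 + 10 + 18 + 23 + 26 + 45 + 43 + 10 + 35 + 45 = 304.
Each receives 4.8 × 304 / 10 = 145.92 from the restocking fund.
F keeps 50 − 45 = 5, so F's payoff is 5 + 145.92 = 150.92.

150.92 dollars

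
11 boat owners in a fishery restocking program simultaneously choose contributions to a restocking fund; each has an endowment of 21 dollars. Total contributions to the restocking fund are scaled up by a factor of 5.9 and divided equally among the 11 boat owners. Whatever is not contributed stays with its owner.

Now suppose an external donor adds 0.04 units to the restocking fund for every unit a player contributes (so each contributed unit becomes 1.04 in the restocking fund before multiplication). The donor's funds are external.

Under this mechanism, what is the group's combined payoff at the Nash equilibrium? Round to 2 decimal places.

231.00 dollars

Even with the mechanism, each unit contributed returns only 5.9 × 1.04 / 11 = 0.5578 per unit of net cost, so contributing nothing is still dominant.
At the Nash equilibrium no one contributes; group total payoff = 11 × 21 = 231.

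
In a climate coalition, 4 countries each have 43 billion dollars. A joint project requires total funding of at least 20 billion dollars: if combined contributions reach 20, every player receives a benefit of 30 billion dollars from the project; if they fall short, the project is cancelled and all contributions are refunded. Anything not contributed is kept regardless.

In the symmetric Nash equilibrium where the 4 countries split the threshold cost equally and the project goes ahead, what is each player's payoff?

Equal share of the threshold: 20/4 = 5.
At this profile no one gains by cutting their contribution: any cut drops the total below 20, the project is cancelled, contributions are refunded, and the deviator ends with 43, which is less than 43 − 5 + 30 = 68. Contributing more than 5 just wastes the excess. So contributing exactly 5 is a best response.
Each player's payoff: 43 − 5 + 30 = 68.

68 billion dollars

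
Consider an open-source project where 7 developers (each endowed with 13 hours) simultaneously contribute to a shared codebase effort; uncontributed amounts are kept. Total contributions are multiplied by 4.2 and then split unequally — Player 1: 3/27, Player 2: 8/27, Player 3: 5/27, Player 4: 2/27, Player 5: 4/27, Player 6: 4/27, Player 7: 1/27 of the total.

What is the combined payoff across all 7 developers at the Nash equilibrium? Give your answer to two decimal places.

Player j's private return per contributed unit is 4.2 × (j's share). Contributing is weakly dominant for j when that share is at least 1/4.2 = 0.2381, and contributing 0 is dominant otherwise.
Only Player 2 (8/27) clears that bar, contributing 13; the remaining 6 contribute 0. Total contributed: 13.
The shared codebase effort pays out 4.2 × 13 = 54.60 in total (split across the unequal shares, but the aggregate is all that matters for the group sum).
The 6 free-riders keep 13 each, adding 78. Group total = 78 + 54.60 = 132.60.

132.60 hours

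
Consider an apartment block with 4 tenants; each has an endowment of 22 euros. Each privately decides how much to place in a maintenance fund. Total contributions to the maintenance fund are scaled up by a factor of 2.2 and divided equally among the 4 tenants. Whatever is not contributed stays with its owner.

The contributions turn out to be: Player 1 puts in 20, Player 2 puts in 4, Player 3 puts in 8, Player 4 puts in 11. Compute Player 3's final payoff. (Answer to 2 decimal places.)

Total contributed: 20 + 4 + 8 + 11 = 43.
Each receives 2.2 × 43 / 4 = 23.65 from the maintenance fund.
Player 3 keeps 22 − 8 = 14, so Player 3's payoff is 14 + 23.65 = 37.65.

37.65 euros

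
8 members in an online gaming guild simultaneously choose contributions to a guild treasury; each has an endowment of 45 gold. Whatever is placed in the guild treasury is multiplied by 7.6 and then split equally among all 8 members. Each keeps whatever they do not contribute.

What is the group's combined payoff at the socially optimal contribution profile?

Each contributed unit returns 7.600 to the group as a whole (0.9500 to each of 8 players), which exceeds 1, so the social optimum is full contribution: group total = 7.600 × 360 = 2736.00.

2736.00 gold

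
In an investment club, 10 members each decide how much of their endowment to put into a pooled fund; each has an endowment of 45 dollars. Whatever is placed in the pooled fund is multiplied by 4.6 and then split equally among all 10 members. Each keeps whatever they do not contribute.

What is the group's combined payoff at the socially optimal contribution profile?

Each contributed unit returns 4.600 to the group as a whole (0.4600 to each of 10 players), which exceeds 1, so the social optimum is full contribution: group total = 4.600 × 450 = 2070.00.

2070.00 dollars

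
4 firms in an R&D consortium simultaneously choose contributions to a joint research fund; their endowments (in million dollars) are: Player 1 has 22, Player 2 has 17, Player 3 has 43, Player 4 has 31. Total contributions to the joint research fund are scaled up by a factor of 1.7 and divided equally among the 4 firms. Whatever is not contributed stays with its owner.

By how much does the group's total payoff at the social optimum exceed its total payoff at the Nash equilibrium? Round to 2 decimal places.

79.10 million dollars

The private return per contributed unit is 1.7/4 = 0.4250 < 1 for every player regardless of endowment, so the Nash equilibrium is zero contribution and the group total is Σ E_j = 22 + 17 + 43 + 31 = 113.
Each contributed unit returns 1.700 to the group, so the social optimum is full contribution by everyone: group total = 1.700 × 113 = 192.10.
Efficiency loss = (1.700 − 1) × 113 = 79.10.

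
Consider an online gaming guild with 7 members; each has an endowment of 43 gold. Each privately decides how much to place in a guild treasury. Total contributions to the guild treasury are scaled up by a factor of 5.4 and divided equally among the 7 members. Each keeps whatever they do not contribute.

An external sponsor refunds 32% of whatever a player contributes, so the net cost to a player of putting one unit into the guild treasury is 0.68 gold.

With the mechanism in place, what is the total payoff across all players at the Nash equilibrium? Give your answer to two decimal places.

The effective private return per unit is now (5.4/7) / 0.68 = 1.1345 > 1, so every player's dominant strategy flips to full contribution.
So the Nash equilibrium is full contribution by all 7; the group earns 7 × (43 × 0.32 + 5.4 × 43) = 1721.72.

1721.72 gold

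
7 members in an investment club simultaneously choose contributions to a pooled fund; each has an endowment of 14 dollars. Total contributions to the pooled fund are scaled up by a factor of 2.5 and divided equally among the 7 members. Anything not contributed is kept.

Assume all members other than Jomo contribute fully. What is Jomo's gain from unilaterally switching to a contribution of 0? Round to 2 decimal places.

Switching from a contribution of 14 to 0 lets Jomo keep an extra 14 dollars, but lowers the pooled fund by 14, which costs Jomo their own share of that drop: 2.5/7 × 14 = 5.00.
Net gain = 14 − 5.00 = 9.00. The private return per contributed unit (0.3571) is below 1, so free-riding is indeed the best response regardless of what the others do.

9.00 dollars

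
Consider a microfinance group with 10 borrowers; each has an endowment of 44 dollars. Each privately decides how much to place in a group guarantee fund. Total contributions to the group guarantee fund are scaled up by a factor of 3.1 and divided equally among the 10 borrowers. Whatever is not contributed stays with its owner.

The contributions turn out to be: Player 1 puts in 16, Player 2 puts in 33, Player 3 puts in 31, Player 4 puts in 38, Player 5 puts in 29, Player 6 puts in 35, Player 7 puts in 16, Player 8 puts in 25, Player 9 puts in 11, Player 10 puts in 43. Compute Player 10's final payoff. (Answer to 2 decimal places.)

86.87 dollars

Total contributed: 16 + 33 + 31 + 38 + 29 + 35 + 16 + 25 + 11 + 43 = 277.
Each receives 3.1 × 277 / 10 = 85.87 from the group guarantee fund.
Player 10 keeps 44 − 43 = 1, so Player 10's payoff is 1 + 85.87 = 86.87.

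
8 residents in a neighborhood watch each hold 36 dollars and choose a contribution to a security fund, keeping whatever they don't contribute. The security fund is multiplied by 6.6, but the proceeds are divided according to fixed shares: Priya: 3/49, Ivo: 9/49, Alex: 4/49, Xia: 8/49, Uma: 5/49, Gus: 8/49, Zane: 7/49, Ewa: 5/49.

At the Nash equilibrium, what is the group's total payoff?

For player j, contributing a unit is worthwhile iff 6.6 × (j's share) ≥ 1, i.e. iff j's share is at least 0.1515.
The shares above 0.1515 belong to Ivo, Xia and Gus, contributing 36 each; the remaining 5 contribute 0. Total contributed: 108.
The security fund pays out 6.6 × 108 = 712.80 in total (split across the unequal shares, but the aggregate is all that matters for the group sum).
The 5 free-riders keep 36 each, adding 180. Group total = 180 + 712.80 = 892.80.

892.80 dollars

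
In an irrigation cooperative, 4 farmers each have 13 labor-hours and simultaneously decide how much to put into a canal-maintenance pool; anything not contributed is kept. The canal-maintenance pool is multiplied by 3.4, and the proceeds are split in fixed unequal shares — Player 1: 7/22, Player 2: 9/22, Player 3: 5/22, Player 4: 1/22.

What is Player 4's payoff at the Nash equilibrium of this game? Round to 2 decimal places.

For player j, contributing a unit is worthwhile iff 3.4 × (j's share) ≥ 1, i.e. iff j's share is at least 0.2941.
Player 1 and Player 2 are above the threshold, contributing 13 each; the remaining 2 contribute 0. Total contributed: 26.
Player 4 keeps 13 and receives 3.4 × 26 × 1/22 = 4.02 from the canal-maintenance pool, for a payoff of 17.02.

17.02 labor-hours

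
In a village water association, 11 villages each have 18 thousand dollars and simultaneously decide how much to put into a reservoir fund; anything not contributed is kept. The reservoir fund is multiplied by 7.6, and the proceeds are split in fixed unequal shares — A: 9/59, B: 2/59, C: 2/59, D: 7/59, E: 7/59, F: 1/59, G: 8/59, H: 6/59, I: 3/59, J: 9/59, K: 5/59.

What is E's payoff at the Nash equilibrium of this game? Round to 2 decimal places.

66.69 thousand dollars

Each unit j contributes comes back to j as 7.6 × (j's share), so j prefers to contribute only if that share exceeds 1/7.6 = 0.1316; otherwise keeping the unit dominates.
A, G and J clear that bar, contributing 18 each; the remaining 8 contribute 0. Total contributed: 54.
E keeps 18 and receives 7.6 × 54 × 7/59 = 48.69 from the reservoir fund, for a payoff of 66.69.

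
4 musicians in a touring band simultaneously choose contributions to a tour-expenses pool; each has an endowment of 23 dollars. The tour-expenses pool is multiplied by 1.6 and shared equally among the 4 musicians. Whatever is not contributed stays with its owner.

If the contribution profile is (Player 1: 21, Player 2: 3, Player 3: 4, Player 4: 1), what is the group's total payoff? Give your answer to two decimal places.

109.40 dollars

Total contributed: 21 + 3 + 4 + 1 = 29; total kept: 4 × 23 − 29 = 63.
The tour-expenses pool pays out 1.6 × 29 = 46.40 in aggregate.
Group total = 63 + 46.40 = 109.40.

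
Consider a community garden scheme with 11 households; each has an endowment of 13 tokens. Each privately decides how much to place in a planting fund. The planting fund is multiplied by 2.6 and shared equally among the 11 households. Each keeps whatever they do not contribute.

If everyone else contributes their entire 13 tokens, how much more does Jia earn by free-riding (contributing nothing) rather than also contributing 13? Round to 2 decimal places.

Switching from a contribution of 13 to 0 lets Jia keep an extra 13 tokens, but lowers the planting fund by 13, which costs Jia their own share of that drop: 2.6/11 × 13 = 3.07.
Net gain = 13 − 3.07 = 9.93. The private return per contributed unit (0.2364) is below 1, so free-riding is indeed the best response regardless of what the others do.

9.93 tokens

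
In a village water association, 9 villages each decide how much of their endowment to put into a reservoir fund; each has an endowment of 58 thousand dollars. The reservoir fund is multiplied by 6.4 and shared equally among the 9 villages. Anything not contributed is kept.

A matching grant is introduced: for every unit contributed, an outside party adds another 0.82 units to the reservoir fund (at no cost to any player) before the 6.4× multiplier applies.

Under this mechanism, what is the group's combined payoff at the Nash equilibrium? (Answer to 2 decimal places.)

With the mechanism, a contributed unit returns 6.4 × 1.82 / 9 = 1.2942 per unit of net cost to the contributor — now above 1 — so contributing fully is weakly dominant for every player.
At the Nash equilibrium everyone contributes 58. Group total payoff = 6.4 × 1.82 × 522 = 6080.26.

6080.26 thousand dollars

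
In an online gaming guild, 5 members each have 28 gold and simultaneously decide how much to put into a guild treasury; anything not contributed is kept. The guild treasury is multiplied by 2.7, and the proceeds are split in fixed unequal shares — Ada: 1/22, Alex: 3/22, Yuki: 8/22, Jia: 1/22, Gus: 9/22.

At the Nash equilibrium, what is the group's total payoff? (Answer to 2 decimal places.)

Each unit j contributes comes back to j as 2.7 × (j's share), so j prefers to contribute only if that share exceeds 1/2.7 = 0.3704; otherwise keeping the unit dominates.
Gus alone (share 9/22) is above the threshold, contributing 28; the remaining 4 contribute 0. Total contributed: 28.
The guild treasury pays out 2.7 × 28 = 75.60 in total (split across the unequal shares, but the aggregate is all that matters for the group sum).
The 4 free-riders keep 28 each, adding 112. Group total = 112 + 75.60 = 187.60.

187.60 gold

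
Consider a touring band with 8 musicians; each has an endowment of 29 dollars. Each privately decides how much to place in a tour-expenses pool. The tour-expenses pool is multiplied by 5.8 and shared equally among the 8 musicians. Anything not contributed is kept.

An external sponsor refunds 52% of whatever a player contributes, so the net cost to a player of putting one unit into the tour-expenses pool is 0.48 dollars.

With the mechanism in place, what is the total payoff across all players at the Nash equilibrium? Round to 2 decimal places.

With the mechanism, a contributed unit returns (5.8/8) / 0.48 = 1.5104 per unit of net cost to the contributor — now above 1 — so contributing fully is weakly dominant for every player.
At the Nash equilibrium everyone contributes 29. Group total payoff = 8 × (29 × 0.52 + 5.8 × 29) = 1466.24.

1466.24 dollars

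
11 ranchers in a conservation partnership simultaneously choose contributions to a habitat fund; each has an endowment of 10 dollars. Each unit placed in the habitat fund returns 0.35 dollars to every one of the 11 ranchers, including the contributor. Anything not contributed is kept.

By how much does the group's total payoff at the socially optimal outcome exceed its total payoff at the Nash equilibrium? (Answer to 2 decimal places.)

The private return per contributed unit is 0.35 < 1, so contributing 0 is dominant for every player. At the Nash equilibrium everyone keeps their 10, and the group total is 11 × 10 = 110.
Each contributed unit returns 3.850 to the group as a whole (0.35 to each of 11 players), which exceeds 1, so the social optimum is full contribution: group total = 3.850 × 110 = 423.50.
Efficiency loss = 423.50 − 110 = 313.50.

313.50 dollars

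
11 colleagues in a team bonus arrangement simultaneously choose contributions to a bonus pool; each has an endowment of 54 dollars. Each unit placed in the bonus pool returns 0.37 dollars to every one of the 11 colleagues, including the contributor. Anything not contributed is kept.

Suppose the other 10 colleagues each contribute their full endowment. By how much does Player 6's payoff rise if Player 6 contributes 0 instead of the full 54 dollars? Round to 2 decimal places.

Switching from a contribution of 54 to 0 lets Player 6 keep an extra 54 dollars, but lowers the bonus pool by 54, which costs Player 6 their own share of that drop: 0.37 × 54 = 19.98.
Net gain = 54 − 19.98 = 34.02. The private return per contributed unit (0.37) is below 1, so free-riding is indeed the best response regardless of what the others do.

34.02 dollars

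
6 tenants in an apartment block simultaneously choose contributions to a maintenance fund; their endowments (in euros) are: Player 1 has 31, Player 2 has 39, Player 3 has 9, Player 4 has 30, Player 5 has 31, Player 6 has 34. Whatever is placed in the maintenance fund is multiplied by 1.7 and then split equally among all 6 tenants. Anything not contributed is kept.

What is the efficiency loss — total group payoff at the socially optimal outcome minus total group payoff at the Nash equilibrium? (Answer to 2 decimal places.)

The private return per contributed unit is 1.7/6 = 0.2833 < 1 for every player regardless of endowment, so the Nash equilibrium is zero contribution and the group total is Σ E_j = 31 + 39 + 9 + 30 + 31 + 34 = 174.
Each contributed unit returns 1.700 to the group, so the social optimum is full contribution by everyone: group total = 1.700 × 174 = 295.80.
Efficiency loss = (1.700 − 1) × 174 = 121.80.

121.80 euros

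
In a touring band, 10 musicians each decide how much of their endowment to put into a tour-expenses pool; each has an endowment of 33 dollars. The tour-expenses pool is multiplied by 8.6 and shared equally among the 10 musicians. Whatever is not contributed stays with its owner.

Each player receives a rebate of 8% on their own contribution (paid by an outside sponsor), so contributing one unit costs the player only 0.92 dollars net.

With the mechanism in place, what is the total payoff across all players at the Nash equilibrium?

Even with the mechanism, each unit contributed returns only (8.6/10) / 0.92 = 0.9348 per unit of net cost, so contributing nothing is still dominant.
At the Nash equilibrium no one contributes; group total payoff = 10 × 33 = 330.

330.00 dollars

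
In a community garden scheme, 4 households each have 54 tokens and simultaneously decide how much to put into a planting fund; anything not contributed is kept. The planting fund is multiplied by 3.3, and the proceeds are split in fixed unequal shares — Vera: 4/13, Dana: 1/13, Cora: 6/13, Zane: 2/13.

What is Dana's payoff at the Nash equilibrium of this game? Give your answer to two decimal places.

A player with share s gets back 3.3·s per unit contributed, so full contribution is dominant for anyone with s > 1/3.3 = 0.3030 and zero contribution is dominant for anyone below.
The shares above 0.3030 belong to Vera and Cora, contributing 54 each; the remaining 2 contribute 0. Total contributed: 108.
Dana keeps 54 and receives 3.3 × 108 × 1/13 = 27.42 from the planting fund, for a payoff of 81.42.

81.42 tokens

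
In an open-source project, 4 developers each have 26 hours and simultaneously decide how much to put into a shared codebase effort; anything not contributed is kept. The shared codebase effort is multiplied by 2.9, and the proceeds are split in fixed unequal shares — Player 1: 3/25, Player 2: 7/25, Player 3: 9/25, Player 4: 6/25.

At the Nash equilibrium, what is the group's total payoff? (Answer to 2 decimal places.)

A player with share s gets back 2.9·s per unit contributed, so full contribution is dominant for anyone with s > 1/2.9 = 0.3448 and zero contribution is dominant for anyone below.
Player 3 alone (share 9/25) is above the threshold, contributing 26; the remaining 3 contribute 0. Total contributed: 26.
The shared codebase effort pays out 2.9 × 26 = 75.40 in total (split across the unequal shares, but the aggregate is all that matters for the group sum).
The 3 free-riders keep 26 each, adding 78. Group total = 78 + 75.40 = 153.40.

153.40 hours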